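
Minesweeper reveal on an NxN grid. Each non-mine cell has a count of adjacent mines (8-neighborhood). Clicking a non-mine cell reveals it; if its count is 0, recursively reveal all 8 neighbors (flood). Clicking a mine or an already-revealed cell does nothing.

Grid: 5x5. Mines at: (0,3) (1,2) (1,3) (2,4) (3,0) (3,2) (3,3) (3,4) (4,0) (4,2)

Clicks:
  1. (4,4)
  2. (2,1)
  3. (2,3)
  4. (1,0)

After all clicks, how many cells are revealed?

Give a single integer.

Answer: 8

Derivation:
Click 1 (4,4) count=2: revealed 1 new [(4,4)] -> total=1
Click 2 (2,1) count=3: revealed 1 new [(2,1)] -> total=2
Click 3 (2,3) count=6: revealed 1 new [(2,3)] -> total=3
Click 4 (1,0) count=0: revealed 5 new [(0,0) (0,1) (1,0) (1,1) (2,0)] -> total=8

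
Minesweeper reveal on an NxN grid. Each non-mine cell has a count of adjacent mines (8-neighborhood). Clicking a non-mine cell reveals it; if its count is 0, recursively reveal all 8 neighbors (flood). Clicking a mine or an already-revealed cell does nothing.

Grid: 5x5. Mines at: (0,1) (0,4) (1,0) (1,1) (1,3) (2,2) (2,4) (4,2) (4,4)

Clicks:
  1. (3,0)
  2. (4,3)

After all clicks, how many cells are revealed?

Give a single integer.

Answer: 7

Derivation:
Click 1 (3,0) count=0: revealed 6 new [(2,0) (2,1) (3,0) (3,1) (4,0) (4,1)] -> total=6
Click 2 (4,3) count=2: revealed 1 new [(4,3)] -> total=7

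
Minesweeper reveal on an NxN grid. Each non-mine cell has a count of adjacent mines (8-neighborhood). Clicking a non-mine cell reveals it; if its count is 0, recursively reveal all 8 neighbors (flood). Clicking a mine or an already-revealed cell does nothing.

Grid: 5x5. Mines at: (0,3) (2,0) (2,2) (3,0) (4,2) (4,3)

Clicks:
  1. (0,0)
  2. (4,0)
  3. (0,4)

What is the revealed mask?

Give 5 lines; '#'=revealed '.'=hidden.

Click 1 (0,0) count=0: revealed 6 new [(0,0) (0,1) (0,2) (1,0) (1,1) (1,2)] -> total=6
Click 2 (4,0) count=1: revealed 1 new [(4,0)] -> total=7
Click 3 (0,4) count=1: revealed 1 new [(0,4)] -> total=8

Answer: ###.#
###..
.....
.....
#....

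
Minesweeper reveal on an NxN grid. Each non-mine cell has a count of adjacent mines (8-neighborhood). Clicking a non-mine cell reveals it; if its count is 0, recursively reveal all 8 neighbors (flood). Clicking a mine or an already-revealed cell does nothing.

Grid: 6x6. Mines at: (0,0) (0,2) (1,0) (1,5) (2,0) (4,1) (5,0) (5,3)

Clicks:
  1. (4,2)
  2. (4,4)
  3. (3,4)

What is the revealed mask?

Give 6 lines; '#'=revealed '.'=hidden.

Click 1 (4,2) count=2: revealed 1 new [(4,2)] -> total=1
Click 2 (4,4) count=1: revealed 1 new [(4,4)] -> total=2
Click 3 (3,4) count=0: revealed 18 new [(1,1) (1,2) (1,3) (1,4) (2,1) (2,2) (2,3) (2,4) (2,5) (3,1) (3,2) (3,3) (3,4) (3,5) (4,3) (4,5) (5,4) (5,5)] -> total=20

Answer: ......
.####.
.#####
.#####
..####
....##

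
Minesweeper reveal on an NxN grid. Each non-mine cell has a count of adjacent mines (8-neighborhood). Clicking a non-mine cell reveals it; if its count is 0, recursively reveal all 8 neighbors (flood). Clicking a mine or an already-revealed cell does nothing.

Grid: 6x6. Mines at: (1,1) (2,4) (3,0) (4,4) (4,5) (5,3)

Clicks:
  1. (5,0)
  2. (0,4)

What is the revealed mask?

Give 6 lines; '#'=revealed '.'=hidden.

Answer: ..####
..####
......
......
###...
###...

Derivation:
Click 1 (5,0) count=0: revealed 6 new [(4,0) (4,1) (4,2) (5,0) (5,1) (5,2)] -> total=6
Click 2 (0,4) count=0: revealed 8 new [(0,2) (0,3) (0,4) (0,5) (1,2) (1,3) (1,4) (1,5)] -> total=14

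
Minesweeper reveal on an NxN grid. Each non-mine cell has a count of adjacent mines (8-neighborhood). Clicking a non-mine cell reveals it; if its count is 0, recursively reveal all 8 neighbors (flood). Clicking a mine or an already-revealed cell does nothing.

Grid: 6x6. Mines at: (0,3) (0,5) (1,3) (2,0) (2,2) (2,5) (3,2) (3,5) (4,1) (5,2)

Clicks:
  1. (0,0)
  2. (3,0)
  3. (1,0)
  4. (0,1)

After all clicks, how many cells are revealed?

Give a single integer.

Click 1 (0,0) count=0: revealed 6 new [(0,0) (0,1) (0,2) (1,0) (1,1) (1,2)] -> total=6
Click 2 (3,0) count=2: revealed 1 new [(3,0)] -> total=7
Click 3 (1,0) count=1: revealed 0 new [(none)] -> total=7
Click 4 (0,1) count=0: revealed 0 new [(none)] -> total=7

Answer: 7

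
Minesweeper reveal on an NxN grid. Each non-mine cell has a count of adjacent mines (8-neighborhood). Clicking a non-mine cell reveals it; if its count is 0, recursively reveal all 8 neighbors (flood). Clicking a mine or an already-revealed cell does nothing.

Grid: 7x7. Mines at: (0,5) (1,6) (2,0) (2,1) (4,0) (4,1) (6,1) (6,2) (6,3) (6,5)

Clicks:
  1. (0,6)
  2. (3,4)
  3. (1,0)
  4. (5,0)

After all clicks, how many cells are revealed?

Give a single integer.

Click 1 (0,6) count=2: revealed 1 new [(0,6)] -> total=1
Click 2 (3,4) count=0: revealed 31 new [(0,0) (0,1) (0,2) (0,3) (0,4) (1,0) (1,1) (1,2) (1,3) (1,4) (1,5) (2,2) (2,3) (2,4) (2,5) (2,6) (3,2) (3,3) (3,4) (3,5) (3,6) (4,2) (4,3) (4,4) (4,5) (4,6) (5,2) (5,3) (5,4) (5,5) (5,6)] -> total=32
Click 3 (1,0) count=2: revealed 0 new [(none)] -> total=32
Click 4 (5,0) count=3: revealed 1 new [(5,0)] -> total=33

Answer: 33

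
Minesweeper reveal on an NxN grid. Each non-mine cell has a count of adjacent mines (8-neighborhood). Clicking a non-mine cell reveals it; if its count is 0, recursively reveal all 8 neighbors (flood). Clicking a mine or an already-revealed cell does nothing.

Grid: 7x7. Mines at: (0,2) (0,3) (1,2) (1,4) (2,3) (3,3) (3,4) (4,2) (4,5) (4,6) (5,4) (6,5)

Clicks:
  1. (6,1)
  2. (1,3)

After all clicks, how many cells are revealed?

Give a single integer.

Click 1 (6,1) count=0: revealed 18 new [(0,0) (0,1) (1,0) (1,1) (2,0) (2,1) (3,0) (3,1) (4,0) (4,1) (5,0) (5,1) (5,2) (5,3) (6,0) (6,1) (6,2) (6,3)] -> total=18
Click 2 (1,3) count=5: revealed 1 new [(1,3)] -> total=19

Answer: 19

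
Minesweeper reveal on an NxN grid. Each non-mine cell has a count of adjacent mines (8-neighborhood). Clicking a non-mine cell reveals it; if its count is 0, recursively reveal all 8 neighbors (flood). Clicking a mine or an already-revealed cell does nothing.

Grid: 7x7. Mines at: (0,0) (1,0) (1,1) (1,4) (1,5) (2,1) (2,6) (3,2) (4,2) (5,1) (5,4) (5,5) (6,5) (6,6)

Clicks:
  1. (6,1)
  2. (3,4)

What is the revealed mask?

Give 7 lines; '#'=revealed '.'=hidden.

Click 1 (6,1) count=1: revealed 1 new [(6,1)] -> total=1
Click 2 (3,4) count=0: revealed 9 new [(2,3) (2,4) (2,5) (3,3) (3,4) (3,5) (4,3) (4,4) (4,5)] -> total=10

Answer: .......
.......
...###.
...###.
...###.
.......
.#.....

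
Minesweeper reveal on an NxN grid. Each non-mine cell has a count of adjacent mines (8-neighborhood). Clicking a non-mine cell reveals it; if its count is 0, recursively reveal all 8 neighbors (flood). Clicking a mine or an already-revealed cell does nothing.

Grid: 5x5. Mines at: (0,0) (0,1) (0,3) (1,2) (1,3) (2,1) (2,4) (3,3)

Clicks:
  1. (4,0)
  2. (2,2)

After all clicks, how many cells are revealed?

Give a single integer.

Click 1 (4,0) count=0: revealed 6 new [(3,0) (3,1) (3,2) (4,0) (4,1) (4,2)] -> total=6
Click 2 (2,2) count=4: revealed 1 new [(2,2)] -> total=7

Answer: 7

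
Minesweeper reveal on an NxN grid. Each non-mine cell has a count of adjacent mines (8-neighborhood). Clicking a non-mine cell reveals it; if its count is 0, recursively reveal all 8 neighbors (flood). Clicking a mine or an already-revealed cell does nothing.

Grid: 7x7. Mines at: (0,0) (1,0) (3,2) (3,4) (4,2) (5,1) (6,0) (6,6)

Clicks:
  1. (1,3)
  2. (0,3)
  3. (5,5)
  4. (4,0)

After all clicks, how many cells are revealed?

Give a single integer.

Answer: 25

Derivation:
Click 1 (1,3) count=0: revealed 24 new [(0,1) (0,2) (0,3) (0,4) (0,5) (0,6) (1,1) (1,2) (1,3) (1,4) (1,5) (1,6) (2,1) (2,2) (2,3) (2,4) (2,5) (2,6) (3,5) (3,6) (4,5) (4,6) (5,5) (5,6)] -> total=24
Click 2 (0,3) count=0: revealed 0 new [(none)] -> total=24
Click 3 (5,5) count=1: revealed 0 new [(none)] -> total=24
Click 4 (4,0) count=1: revealed 1 new [(4,0)] -> total=25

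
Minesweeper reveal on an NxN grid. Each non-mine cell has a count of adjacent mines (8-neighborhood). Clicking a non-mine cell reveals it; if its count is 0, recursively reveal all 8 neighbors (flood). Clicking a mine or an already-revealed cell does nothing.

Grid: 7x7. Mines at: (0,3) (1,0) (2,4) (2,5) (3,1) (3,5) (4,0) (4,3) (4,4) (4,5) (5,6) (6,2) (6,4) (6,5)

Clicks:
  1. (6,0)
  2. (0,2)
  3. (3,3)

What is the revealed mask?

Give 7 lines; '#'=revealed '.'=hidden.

Click 1 (6,0) count=0: revealed 4 new [(5,0) (5,1) (6,0) (6,1)] -> total=4
Click 2 (0,2) count=1: revealed 1 new [(0,2)] -> total=5
Click 3 (3,3) count=3: revealed 1 new [(3,3)] -> total=6

Answer: ..#....
.......
.......
...#...
.......
##.....
##.....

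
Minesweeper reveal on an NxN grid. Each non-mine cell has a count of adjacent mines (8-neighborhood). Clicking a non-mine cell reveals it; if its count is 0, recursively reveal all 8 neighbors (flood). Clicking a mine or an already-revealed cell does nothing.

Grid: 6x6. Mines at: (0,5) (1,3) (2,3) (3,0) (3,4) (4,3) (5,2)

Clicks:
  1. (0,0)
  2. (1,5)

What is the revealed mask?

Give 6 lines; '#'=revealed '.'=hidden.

Click 1 (0,0) count=0: revealed 9 new [(0,0) (0,1) (0,2) (1,0) (1,1) (1,2) (2,0) (2,1) (2,2)] -> total=9
Click 2 (1,5) count=1: revealed 1 new [(1,5)] -> total=10

Answer: ###...
###..#
###...
......
......
......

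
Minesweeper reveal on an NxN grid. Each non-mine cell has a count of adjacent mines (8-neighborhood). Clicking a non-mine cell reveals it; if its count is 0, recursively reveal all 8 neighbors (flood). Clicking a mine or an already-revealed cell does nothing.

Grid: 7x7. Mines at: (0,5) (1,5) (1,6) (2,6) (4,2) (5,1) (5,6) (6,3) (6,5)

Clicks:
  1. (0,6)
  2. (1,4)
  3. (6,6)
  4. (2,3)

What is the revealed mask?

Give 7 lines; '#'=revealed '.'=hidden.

Click 1 (0,6) count=3: revealed 1 new [(0,6)] -> total=1
Click 2 (1,4) count=2: revealed 1 new [(1,4)] -> total=2
Click 3 (6,6) count=2: revealed 1 new [(6,6)] -> total=3
Click 4 (2,3) count=0: revealed 29 new [(0,0) (0,1) (0,2) (0,3) (0,4) (1,0) (1,1) (1,2) (1,3) (2,0) (2,1) (2,2) (2,3) (2,4) (2,5) (3,0) (3,1) (3,2) (3,3) (3,4) (3,5) (4,0) (4,1) (4,3) (4,4) (4,5) (5,3) (5,4) (5,5)] -> total=32

Answer: #####.#
#####..
######.
######.
##.###.
...###.
......#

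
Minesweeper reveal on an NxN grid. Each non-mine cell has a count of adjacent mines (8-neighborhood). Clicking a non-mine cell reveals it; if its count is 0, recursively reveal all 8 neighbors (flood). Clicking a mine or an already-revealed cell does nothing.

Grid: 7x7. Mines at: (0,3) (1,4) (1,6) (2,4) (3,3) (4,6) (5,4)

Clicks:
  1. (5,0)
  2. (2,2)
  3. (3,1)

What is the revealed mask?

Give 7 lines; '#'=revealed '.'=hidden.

Click 1 (5,0) count=0: revealed 24 new [(0,0) (0,1) (0,2) (1,0) (1,1) (1,2) (2,0) (2,1) (2,2) (3,0) (3,1) (3,2) (4,0) (4,1) (4,2) (4,3) (5,0) (5,1) (5,2) (5,3) (6,0) (6,1) (6,2) (6,3)] -> total=24
Click 2 (2,2) count=1: revealed 0 new [(none)] -> total=24
Click 3 (3,1) count=0: revealed 0 new [(none)] -> total=24

Answer: ###....
###....
###....
###....
####...
####...
####...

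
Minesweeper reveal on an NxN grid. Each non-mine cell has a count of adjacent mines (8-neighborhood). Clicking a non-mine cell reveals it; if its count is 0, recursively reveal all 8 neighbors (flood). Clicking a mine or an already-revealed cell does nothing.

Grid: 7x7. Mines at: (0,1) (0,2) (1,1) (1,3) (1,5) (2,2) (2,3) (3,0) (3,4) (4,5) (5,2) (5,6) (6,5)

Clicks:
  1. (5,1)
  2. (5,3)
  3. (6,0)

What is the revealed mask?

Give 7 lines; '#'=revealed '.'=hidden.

Click 1 (5,1) count=1: revealed 1 new [(5,1)] -> total=1
Click 2 (5,3) count=1: revealed 1 new [(5,3)] -> total=2
Click 3 (6,0) count=0: revealed 5 new [(4,0) (4,1) (5,0) (6,0) (6,1)] -> total=7

Answer: .......
.......
.......
.......
##.....
##.#...
##.....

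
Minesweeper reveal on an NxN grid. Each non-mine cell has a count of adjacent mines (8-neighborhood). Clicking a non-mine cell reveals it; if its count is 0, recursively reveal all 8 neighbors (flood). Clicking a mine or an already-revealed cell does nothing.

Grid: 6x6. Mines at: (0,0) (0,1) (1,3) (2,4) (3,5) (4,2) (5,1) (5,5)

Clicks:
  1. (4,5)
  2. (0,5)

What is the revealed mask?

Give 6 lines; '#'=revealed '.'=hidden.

Answer: ....##
....##
......
......
.....#
......

Derivation:
Click 1 (4,5) count=2: revealed 1 new [(4,5)] -> total=1
Click 2 (0,5) count=0: revealed 4 new [(0,4) (0,5) (1,4) (1,5)] -> total=5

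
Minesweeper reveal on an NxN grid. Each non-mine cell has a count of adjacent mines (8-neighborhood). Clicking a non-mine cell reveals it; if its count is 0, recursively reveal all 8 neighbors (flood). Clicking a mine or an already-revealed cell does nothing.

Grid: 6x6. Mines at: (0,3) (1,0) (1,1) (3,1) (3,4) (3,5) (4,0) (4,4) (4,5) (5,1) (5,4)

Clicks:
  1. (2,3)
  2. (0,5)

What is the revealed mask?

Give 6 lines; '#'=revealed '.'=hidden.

Click 1 (2,3) count=1: revealed 1 new [(2,3)] -> total=1
Click 2 (0,5) count=0: revealed 6 new [(0,4) (0,5) (1,4) (1,5) (2,4) (2,5)] -> total=7

Answer: ....##
....##
...###
......
......
......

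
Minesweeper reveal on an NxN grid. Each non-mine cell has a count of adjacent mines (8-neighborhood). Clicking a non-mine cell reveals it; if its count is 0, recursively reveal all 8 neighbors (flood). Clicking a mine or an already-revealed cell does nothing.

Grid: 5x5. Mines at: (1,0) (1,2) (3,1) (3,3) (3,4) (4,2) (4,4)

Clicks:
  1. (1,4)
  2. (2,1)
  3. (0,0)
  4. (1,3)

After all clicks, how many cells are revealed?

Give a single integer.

Answer: 8

Derivation:
Click 1 (1,4) count=0: revealed 6 new [(0,3) (0,4) (1,3) (1,4) (2,3) (2,4)] -> total=6
Click 2 (2,1) count=3: revealed 1 new [(2,1)] -> total=7
Click 3 (0,0) count=1: revealed 1 new [(0,0)] -> total=8
Click 4 (1,3) count=1: revealed 0 new [(none)] -> total=8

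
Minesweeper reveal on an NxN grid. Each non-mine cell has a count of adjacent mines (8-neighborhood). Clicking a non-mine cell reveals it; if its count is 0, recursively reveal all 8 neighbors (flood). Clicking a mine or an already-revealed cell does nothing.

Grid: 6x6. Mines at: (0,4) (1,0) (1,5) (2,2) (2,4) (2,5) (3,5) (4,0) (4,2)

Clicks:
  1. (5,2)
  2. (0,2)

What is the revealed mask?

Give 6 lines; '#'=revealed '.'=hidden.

Answer: .###..
.###..
......
......
......
..#...

Derivation:
Click 1 (5,2) count=1: revealed 1 new [(5,2)] -> total=1
Click 2 (0,2) count=0: revealed 6 new [(0,1) (0,2) (0,3) (1,1) (1,2) (1,3)] -> total=7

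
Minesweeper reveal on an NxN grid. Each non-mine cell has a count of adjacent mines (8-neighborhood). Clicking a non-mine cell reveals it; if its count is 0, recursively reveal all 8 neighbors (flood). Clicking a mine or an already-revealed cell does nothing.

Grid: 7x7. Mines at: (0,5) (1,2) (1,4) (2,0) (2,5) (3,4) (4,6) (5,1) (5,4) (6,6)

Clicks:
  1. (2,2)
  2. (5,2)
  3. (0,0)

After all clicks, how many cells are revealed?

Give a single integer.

Click 1 (2,2) count=1: revealed 1 new [(2,2)] -> total=1
Click 2 (5,2) count=1: revealed 1 new [(5,2)] -> total=2
Click 3 (0,0) count=0: revealed 4 new [(0,0) (0,1) (1,0) (1,1)] -> total=6

Answer: 6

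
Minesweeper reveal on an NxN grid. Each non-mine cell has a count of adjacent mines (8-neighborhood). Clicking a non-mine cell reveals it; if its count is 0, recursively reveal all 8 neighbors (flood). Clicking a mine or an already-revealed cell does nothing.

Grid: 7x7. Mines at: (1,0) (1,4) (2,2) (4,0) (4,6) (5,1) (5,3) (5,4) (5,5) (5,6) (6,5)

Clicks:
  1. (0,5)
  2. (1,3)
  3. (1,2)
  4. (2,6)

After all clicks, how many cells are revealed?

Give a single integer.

Answer: 10

Derivation:
Click 1 (0,5) count=1: revealed 1 new [(0,5)] -> total=1
Click 2 (1,3) count=2: revealed 1 new [(1,3)] -> total=2
Click 3 (1,2) count=1: revealed 1 new [(1,2)] -> total=3
Click 4 (2,6) count=0: revealed 7 new [(0,6) (1,5) (1,6) (2,5) (2,6) (3,5) (3,6)] -> total=10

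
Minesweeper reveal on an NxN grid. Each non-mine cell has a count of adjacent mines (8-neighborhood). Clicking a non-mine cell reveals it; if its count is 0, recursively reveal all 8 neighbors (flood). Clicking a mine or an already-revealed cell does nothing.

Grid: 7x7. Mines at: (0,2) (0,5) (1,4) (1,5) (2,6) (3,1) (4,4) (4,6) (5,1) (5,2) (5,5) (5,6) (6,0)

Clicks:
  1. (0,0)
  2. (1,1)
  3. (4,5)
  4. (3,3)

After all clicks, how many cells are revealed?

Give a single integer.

Click 1 (0,0) count=0: revealed 6 new [(0,0) (0,1) (1,0) (1,1) (2,0) (2,1)] -> total=6
Click 2 (1,1) count=1: revealed 0 new [(none)] -> total=6
Click 3 (4,5) count=4: revealed 1 new [(4,5)] -> total=7
Click 4 (3,3) count=1: revealed 1 new [(3,3)] -> total=8

Answer: 8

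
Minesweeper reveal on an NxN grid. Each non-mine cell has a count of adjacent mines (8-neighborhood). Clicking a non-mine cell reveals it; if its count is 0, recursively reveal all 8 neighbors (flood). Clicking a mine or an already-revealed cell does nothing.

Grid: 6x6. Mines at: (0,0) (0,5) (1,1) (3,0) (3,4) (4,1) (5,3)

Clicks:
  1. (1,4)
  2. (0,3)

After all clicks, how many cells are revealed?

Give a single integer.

Click 1 (1,4) count=1: revealed 1 new [(1,4)] -> total=1
Click 2 (0,3) count=0: revealed 8 new [(0,2) (0,3) (0,4) (1,2) (1,3) (2,2) (2,3) (2,4)] -> total=9

Answer: 9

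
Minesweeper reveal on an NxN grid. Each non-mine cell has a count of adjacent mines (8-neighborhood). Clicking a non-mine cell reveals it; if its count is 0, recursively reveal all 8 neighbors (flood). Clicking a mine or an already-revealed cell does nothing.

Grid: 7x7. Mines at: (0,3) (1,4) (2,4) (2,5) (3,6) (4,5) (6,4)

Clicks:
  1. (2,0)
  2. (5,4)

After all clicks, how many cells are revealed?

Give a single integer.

Click 1 (2,0) count=0: revealed 30 new [(0,0) (0,1) (0,2) (1,0) (1,1) (1,2) (1,3) (2,0) (2,1) (2,2) (2,3) (3,0) (3,1) (3,2) (3,3) (3,4) (4,0) (4,1) (4,2) (4,3) (4,4) (5,0) (5,1) (5,2) (5,3) (5,4) (6,0) (6,1) (6,2) (6,3)] -> total=30
Click 2 (5,4) count=2: revealed 0 new [(none)] -> total=30

Answer: 30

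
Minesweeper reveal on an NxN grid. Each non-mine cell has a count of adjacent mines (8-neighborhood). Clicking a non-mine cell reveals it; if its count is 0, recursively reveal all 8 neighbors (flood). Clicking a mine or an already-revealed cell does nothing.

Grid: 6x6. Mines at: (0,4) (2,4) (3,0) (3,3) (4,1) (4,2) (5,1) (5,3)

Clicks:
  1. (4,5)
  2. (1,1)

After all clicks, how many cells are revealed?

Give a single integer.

Answer: 18

Derivation:
Click 1 (4,5) count=0: revealed 6 new [(3,4) (3,5) (4,4) (4,5) (5,4) (5,5)] -> total=6
Click 2 (1,1) count=0: revealed 12 new [(0,0) (0,1) (0,2) (0,3) (1,0) (1,1) (1,2) (1,3) (2,0) (2,1) (2,2) (2,3)] -> total=18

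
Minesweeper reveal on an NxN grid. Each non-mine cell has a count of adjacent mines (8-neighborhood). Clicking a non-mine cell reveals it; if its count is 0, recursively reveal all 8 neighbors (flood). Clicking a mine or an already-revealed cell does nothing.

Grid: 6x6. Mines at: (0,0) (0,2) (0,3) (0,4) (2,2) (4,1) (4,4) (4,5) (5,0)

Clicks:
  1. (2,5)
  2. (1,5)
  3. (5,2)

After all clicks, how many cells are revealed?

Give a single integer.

Answer: 10

Derivation:
Click 1 (2,5) count=0: revealed 9 new [(1,3) (1,4) (1,5) (2,3) (2,4) (2,5) (3,3) (3,4) (3,5)] -> total=9
Click 2 (1,5) count=1: revealed 0 new [(none)] -> total=9
Click 3 (5,2) count=1: revealed 1 new [(5,2)] -> total=10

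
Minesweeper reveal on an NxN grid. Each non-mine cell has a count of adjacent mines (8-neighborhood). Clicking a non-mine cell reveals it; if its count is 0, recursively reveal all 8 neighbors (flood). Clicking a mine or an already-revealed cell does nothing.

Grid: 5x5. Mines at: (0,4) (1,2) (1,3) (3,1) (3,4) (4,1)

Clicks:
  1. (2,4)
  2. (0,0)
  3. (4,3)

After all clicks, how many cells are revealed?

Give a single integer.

Answer: 8

Derivation:
Click 1 (2,4) count=2: revealed 1 new [(2,4)] -> total=1
Click 2 (0,0) count=0: revealed 6 new [(0,0) (0,1) (1,0) (1,1) (2,0) (2,1)] -> total=7
Click 3 (4,3) count=1: revealed 1 new [(4,3)] -> total=8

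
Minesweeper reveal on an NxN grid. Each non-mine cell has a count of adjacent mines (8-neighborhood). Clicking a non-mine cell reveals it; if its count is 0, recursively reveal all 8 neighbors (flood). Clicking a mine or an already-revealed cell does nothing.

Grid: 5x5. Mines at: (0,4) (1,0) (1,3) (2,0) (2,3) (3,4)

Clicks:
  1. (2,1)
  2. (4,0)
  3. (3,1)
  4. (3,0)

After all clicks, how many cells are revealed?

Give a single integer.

Click 1 (2,1) count=2: revealed 1 new [(2,1)] -> total=1
Click 2 (4,0) count=0: revealed 8 new [(3,0) (3,1) (3,2) (3,3) (4,0) (4,1) (4,2) (4,3)] -> total=9
Click 3 (3,1) count=1: revealed 0 new [(none)] -> total=9
Click 4 (3,0) count=1: revealed 0 new [(none)] -> total=9

Answer: 9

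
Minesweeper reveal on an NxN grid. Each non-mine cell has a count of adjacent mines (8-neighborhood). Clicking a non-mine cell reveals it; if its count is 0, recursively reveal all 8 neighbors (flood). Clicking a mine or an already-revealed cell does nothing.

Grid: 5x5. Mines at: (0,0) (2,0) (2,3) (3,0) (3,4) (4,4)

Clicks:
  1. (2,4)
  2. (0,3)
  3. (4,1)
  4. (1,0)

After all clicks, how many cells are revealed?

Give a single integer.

Answer: 11

Derivation:
Click 1 (2,4) count=2: revealed 1 new [(2,4)] -> total=1
Click 2 (0,3) count=0: revealed 8 new [(0,1) (0,2) (0,3) (0,4) (1,1) (1,2) (1,3) (1,4)] -> total=9
Click 3 (4,1) count=1: revealed 1 new [(4,1)] -> total=10
Click 4 (1,0) count=2: revealed 1 new [(1,0)] -> total=11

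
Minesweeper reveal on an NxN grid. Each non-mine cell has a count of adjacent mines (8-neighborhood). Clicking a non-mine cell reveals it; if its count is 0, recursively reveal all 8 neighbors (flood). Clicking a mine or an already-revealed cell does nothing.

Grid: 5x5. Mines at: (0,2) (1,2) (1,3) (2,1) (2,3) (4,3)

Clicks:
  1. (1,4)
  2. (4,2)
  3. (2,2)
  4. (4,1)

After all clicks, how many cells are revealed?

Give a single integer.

Click 1 (1,4) count=2: revealed 1 new [(1,4)] -> total=1
Click 2 (4,2) count=1: revealed 1 new [(4,2)] -> total=2
Click 3 (2,2) count=4: revealed 1 new [(2,2)] -> total=3
Click 4 (4,1) count=0: revealed 5 new [(3,0) (3,1) (3,2) (4,0) (4,1)] -> total=8

Answer: 8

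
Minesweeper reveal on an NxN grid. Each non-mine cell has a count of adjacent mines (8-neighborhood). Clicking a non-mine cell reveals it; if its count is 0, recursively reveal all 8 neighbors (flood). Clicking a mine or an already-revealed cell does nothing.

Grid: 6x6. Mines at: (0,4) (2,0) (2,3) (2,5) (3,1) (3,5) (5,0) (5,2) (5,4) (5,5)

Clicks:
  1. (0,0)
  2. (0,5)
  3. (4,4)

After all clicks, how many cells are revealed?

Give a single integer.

Click 1 (0,0) count=0: revealed 8 new [(0,0) (0,1) (0,2) (0,3) (1,0) (1,1) (1,2) (1,3)] -> total=8
Click 2 (0,5) count=1: revealed 1 new [(0,5)] -> total=9
Click 3 (4,4) count=3: revealed 1 new [(4,4)] -> total=10

Answer: 10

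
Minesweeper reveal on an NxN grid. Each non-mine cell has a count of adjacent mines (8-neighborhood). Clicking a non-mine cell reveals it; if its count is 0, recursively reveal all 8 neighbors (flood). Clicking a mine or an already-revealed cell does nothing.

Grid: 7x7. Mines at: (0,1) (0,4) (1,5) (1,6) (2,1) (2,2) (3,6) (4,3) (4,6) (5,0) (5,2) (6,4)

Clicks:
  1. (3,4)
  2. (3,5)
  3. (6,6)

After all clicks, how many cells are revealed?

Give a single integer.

Answer: 6

Derivation:
Click 1 (3,4) count=1: revealed 1 new [(3,4)] -> total=1
Click 2 (3,5) count=2: revealed 1 new [(3,5)] -> total=2
Click 3 (6,6) count=0: revealed 4 new [(5,5) (5,6) (6,5) (6,6)] -> total=6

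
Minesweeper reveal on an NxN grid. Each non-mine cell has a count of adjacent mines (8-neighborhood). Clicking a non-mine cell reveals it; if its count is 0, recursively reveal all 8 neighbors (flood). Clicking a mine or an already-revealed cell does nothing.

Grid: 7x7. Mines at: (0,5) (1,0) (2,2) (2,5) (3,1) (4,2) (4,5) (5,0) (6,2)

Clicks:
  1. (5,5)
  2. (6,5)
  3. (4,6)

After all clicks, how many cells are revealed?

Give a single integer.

Answer: 9

Derivation:
Click 1 (5,5) count=1: revealed 1 new [(5,5)] -> total=1
Click 2 (6,5) count=0: revealed 7 new [(5,3) (5,4) (5,6) (6,3) (6,4) (6,5) (6,6)] -> total=8
Click 3 (4,6) count=1: revealed 1 new [(4,6)] -> total=9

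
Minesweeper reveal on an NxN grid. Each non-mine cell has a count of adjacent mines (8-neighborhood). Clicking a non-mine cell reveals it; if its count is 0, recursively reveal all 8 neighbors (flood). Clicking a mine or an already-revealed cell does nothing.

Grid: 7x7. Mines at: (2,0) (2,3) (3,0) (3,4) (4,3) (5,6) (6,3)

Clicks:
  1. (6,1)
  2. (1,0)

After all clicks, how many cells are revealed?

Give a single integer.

Click 1 (6,1) count=0: revealed 9 new [(4,0) (4,1) (4,2) (5,0) (5,1) (5,2) (6,0) (6,1) (6,2)] -> total=9
Click 2 (1,0) count=1: revealed 1 new [(1,0)] -> total=10

Answer: 10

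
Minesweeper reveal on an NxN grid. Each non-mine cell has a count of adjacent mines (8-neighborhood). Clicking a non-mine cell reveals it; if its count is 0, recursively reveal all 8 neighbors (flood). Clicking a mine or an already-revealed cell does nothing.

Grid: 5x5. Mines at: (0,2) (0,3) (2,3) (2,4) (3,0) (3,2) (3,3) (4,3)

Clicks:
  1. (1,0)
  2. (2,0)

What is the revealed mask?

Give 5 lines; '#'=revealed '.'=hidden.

Answer: ##...
##...
##...
.....
.....

Derivation:
Click 1 (1,0) count=0: revealed 6 new [(0,0) (0,1) (1,0) (1,1) (2,0) (2,1)] -> total=6
Click 2 (2,0) count=1: revealed 0 new [(none)] -> total=6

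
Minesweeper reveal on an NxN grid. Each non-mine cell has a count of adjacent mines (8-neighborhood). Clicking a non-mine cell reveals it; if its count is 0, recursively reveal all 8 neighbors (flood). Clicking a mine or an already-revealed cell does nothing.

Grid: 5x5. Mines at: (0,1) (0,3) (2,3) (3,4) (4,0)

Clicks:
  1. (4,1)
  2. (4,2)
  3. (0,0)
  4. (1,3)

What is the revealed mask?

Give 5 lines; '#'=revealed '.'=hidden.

Click 1 (4,1) count=1: revealed 1 new [(4,1)] -> total=1
Click 2 (4,2) count=0: revealed 5 new [(3,1) (3,2) (3,3) (4,2) (4,3)] -> total=6
Click 3 (0,0) count=1: revealed 1 new [(0,0)] -> total=7
Click 4 (1,3) count=2: revealed 1 new [(1,3)] -> total=8

Answer: #....
...#.
.....
.###.
.###.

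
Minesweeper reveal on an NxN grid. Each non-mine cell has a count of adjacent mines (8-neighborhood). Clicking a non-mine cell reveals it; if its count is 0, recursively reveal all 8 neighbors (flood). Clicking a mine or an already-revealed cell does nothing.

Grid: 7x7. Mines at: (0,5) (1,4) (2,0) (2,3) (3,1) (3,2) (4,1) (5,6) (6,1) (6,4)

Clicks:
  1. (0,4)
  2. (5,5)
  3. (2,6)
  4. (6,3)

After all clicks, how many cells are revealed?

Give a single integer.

Click 1 (0,4) count=2: revealed 1 new [(0,4)] -> total=1
Click 2 (5,5) count=2: revealed 1 new [(5,5)] -> total=2
Click 3 (2,6) count=0: revealed 15 new [(1,5) (1,6) (2,4) (2,5) (2,6) (3,3) (3,4) (3,5) (3,6) (4,3) (4,4) (4,5) (4,6) (5,3) (5,4)] -> total=17
Click 4 (6,3) count=1: revealed 1 new [(6,3)] -> total=18

Answer: 18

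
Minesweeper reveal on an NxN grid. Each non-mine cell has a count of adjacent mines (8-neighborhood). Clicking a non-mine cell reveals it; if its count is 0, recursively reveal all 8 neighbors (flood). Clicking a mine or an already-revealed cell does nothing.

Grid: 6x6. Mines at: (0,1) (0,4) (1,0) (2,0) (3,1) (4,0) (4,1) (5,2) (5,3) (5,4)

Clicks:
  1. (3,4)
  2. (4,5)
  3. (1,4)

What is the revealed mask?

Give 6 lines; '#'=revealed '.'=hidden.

Click 1 (3,4) count=0: revealed 16 new [(1,2) (1,3) (1,4) (1,5) (2,2) (2,3) (2,4) (2,5) (3,2) (3,3) (3,4) (3,5) (4,2) (4,3) (4,4) (4,5)] -> total=16
Click 2 (4,5) count=1: revealed 0 new [(none)] -> total=16
Click 3 (1,4) count=1: revealed 0 new [(none)] -> total=16

Answer: ......
..####
..####
..####
..####
......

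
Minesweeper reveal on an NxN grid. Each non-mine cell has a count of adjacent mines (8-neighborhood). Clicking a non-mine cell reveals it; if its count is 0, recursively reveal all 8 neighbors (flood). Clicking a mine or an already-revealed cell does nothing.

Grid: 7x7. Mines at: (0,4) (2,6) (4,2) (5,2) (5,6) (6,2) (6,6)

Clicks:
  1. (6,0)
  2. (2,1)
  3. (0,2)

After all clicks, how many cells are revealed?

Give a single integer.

Click 1 (6,0) count=0: revealed 37 new [(0,0) (0,1) (0,2) (0,3) (1,0) (1,1) (1,2) (1,3) (1,4) (1,5) (2,0) (2,1) (2,2) (2,3) (2,4) (2,5) (3,0) (3,1) (3,2) (3,3) (3,4) (3,5) (4,0) (4,1) (4,3) (4,4) (4,5) (5,0) (5,1) (5,3) (5,4) (5,5) (6,0) (6,1) (6,3) (6,4) (6,5)] -> total=37
Click 2 (2,1) count=0: revealed 0 new [(none)] -> total=37
Click 3 (0,2) count=0: revealed 0 new [(none)] -> total=37

Answer: 37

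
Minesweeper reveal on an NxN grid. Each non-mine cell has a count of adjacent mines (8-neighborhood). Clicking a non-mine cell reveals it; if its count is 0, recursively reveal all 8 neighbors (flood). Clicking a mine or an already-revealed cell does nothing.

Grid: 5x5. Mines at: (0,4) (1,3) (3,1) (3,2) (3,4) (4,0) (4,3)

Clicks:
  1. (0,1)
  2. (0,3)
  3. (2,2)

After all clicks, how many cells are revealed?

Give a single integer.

Click 1 (0,1) count=0: revealed 9 new [(0,0) (0,1) (0,2) (1,0) (1,1) (1,2) (2,0) (2,1) (2,2)] -> total=9
Click 2 (0,3) count=2: revealed 1 new [(0,3)] -> total=10
Click 3 (2,2) count=3: revealed 0 new [(none)] -> total=10

Answer: 10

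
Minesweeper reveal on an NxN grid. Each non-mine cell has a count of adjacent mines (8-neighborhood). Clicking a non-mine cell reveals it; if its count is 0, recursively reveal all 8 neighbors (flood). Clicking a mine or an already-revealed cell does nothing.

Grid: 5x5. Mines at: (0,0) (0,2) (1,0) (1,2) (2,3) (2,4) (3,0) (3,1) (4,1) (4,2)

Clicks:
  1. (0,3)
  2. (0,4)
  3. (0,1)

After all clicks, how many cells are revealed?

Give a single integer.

Answer: 5

Derivation:
Click 1 (0,3) count=2: revealed 1 new [(0,3)] -> total=1
Click 2 (0,4) count=0: revealed 3 new [(0,4) (1,3) (1,4)] -> total=4
Click 3 (0,1) count=4: revealed 1 new [(0,1)] -> total=5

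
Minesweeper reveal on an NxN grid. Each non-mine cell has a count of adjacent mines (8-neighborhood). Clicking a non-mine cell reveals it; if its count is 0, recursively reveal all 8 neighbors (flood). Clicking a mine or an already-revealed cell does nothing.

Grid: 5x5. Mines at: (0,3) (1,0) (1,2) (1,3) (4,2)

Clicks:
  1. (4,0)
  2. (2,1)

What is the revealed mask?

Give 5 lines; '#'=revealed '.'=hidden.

Click 1 (4,0) count=0: revealed 6 new [(2,0) (2,1) (3,0) (3,1) (4,0) (4,1)] -> total=6
Click 2 (2,1) count=2: revealed 0 new [(none)] -> total=6

Answer: .....
.....
##...
##...
##...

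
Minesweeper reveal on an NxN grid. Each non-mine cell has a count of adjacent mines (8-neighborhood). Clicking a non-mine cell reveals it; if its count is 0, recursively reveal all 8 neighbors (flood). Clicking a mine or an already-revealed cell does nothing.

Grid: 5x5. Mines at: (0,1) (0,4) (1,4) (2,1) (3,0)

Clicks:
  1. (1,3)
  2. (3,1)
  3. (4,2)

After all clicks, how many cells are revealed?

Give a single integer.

Click 1 (1,3) count=2: revealed 1 new [(1,3)] -> total=1
Click 2 (3,1) count=2: revealed 1 new [(3,1)] -> total=2
Click 3 (4,2) count=0: revealed 10 new [(2,2) (2,3) (2,4) (3,2) (3,3) (3,4) (4,1) (4,2) (4,3) (4,4)] -> total=12

Answer: 12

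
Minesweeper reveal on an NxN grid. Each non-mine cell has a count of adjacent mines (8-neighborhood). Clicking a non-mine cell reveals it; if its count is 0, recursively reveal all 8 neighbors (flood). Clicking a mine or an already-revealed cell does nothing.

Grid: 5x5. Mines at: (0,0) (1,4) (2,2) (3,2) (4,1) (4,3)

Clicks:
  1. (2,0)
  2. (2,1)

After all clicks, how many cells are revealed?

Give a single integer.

Answer: 6

Derivation:
Click 1 (2,0) count=0: revealed 6 new [(1,0) (1,1) (2,0) (2,1) (3,0) (3,1)] -> total=6
Click 2 (2,1) count=2: revealed 0 new [(none)] -> total=6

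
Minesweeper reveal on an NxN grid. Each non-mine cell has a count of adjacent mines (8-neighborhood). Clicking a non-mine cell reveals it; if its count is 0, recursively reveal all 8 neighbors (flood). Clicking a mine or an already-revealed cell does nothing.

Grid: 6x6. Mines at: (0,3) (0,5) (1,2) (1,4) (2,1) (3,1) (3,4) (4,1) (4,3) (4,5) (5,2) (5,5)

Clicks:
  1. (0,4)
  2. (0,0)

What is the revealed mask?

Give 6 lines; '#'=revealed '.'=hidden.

Answer: ##..#.
##....
......
......
......
......

Derivation:
Click 1 (0,4) count=3: revealed 1 new [(0,4)] -> total=1
Click 2 (0,0) count=0: revealed 4 new [(0,0) (0,1) (1,0) (1,1)] -> total=5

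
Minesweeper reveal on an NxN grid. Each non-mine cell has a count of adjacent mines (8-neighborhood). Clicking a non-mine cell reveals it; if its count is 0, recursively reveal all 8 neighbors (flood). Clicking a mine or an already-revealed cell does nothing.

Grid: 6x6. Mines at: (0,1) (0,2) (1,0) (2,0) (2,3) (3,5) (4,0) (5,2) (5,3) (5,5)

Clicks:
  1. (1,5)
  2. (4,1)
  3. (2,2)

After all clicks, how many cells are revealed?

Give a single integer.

Answer: 10

Derivation:
Click 1 (1,5) count=0: revealed 8 new [(0,3) (0,4) (0,5) (1,3) (1,4) (1,5) (2,4) (2,5)] -> total=8
Click 2 (4,1) count=2: revealed 1 new [(4,1)] -> total=9
Click 3 (2,2) count=1: revealed 1 new [(2,2)] -> total=10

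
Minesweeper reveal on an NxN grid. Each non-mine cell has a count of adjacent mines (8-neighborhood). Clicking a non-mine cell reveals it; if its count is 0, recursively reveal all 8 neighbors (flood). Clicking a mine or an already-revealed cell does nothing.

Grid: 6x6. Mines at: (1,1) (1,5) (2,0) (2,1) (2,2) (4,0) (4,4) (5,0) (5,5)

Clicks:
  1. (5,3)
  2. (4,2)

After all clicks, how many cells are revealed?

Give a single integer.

Click 1 (5,3) count=1: revealed 1 new [(5,3)] -> total=1
Click 2 (4,2) count=0: revealed 8 new [(3,1) (3,2) (3,3) (4,1) (4,2) (4,3) (5,1) (5,2)] -> total=9

Answer: 9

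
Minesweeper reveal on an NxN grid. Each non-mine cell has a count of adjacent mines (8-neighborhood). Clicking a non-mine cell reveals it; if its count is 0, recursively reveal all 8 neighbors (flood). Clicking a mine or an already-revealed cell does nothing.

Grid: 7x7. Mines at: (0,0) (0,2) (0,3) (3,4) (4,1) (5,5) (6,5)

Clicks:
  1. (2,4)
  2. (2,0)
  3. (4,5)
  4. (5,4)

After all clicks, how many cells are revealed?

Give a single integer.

Click 1 (2,4) count=1: revealed 1 new [(2,4)] -> total=1
Click 2 (2,0) count=0: revealed 12 new [(1,0) (1,1) (1,2) (1,3) (2,0) (2,1) (2,2) (2,3) (3,0) (3,1) (3,2) (3,3)] -> total=13
Click 3 (4,5) count=2: revealed 1 new [(4,5)] -> total=14
Click 4 (5,4) count=2: revealed 1 new [(5,4)] -> total=15

Answer: 15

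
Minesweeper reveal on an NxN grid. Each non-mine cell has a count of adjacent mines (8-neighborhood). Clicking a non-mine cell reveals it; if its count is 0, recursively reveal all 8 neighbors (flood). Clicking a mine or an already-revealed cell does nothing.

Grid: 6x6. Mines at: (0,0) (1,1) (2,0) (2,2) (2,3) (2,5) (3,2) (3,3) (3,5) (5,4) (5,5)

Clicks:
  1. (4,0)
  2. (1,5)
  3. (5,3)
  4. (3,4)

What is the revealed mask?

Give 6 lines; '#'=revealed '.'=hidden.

Answer: ......
.....#
......
##..#.
####..
####..

Derivation:
Click 1 (4,0) count=0: revealed 10 new [(3,0) (3,1) (4,0) (4,1) (4,2) (4,3) (5,0) (5,1) (5,2) (5,3)] -> total=10
Click 2 (1,5) count=1: revealed 1 new [(1,5)] -> total=11
Click 3 (5,3) count=1: revealed 0 new [(none)] -> total=11
Click 4 (3,4) count=4: revealed 1 new [(3,4)] -> total=12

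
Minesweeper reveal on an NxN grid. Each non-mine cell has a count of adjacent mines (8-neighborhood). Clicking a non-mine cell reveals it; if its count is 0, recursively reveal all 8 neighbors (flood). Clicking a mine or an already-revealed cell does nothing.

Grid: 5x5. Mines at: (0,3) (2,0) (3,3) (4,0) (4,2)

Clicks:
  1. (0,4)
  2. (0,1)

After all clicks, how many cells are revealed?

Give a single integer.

Click 1 (0,4) count=1: revealed 1 new [(0,4)] -> total=1
Click 2 (0,1) count=0: revealed 6 new [(0,0) (0,1) (0,2) (1,0) (1,1) (1,2)] -> total=7

Answer: 7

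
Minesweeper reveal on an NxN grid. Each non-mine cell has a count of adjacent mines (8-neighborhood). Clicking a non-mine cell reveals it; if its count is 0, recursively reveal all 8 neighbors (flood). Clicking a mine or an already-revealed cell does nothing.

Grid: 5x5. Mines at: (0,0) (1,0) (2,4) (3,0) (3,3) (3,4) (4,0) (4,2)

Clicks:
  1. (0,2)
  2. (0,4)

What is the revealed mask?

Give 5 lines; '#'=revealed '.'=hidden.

Click 1 (0,2) count=0: revealed 11 new [(0,1) (0,2) (0,3) (0,4) (1,1) (1,2) (1,3) (1,4) (2,1) (2,2) (2,3)] -> total=11
Click 2 (0,4) count=0: revealed 0 new [(none)] -> total=11

Answer: .####
.####
.###.
.....
.....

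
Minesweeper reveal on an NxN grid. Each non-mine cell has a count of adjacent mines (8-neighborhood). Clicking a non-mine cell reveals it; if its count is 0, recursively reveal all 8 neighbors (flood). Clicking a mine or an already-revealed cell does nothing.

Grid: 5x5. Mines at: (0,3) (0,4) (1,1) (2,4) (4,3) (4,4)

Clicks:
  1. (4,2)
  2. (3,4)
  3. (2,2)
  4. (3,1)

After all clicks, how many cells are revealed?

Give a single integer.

Click 1 (4,2) count=1: revealed 1 new [(4,2)] -> total=1
Click 2 (3,4) count=3: revealed 1 new [(3,4)] -> total=2
Click 3 (2,2) count=1: revealed 1 new [(2,2)] -> total=3
Click 4 (3,1) count=0: revealed 7 new [(2,0) (2,1) (3,0) (3,1) (3,2) (4,0) (4,1)] -> total=10

Answer: 10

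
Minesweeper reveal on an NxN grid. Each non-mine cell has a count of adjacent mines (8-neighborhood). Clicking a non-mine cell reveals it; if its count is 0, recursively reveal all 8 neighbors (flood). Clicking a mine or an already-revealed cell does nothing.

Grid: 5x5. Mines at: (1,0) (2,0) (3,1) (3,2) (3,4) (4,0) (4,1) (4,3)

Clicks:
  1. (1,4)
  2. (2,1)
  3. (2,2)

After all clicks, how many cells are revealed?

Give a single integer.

Click 1 (1,4) count=0: revealed 12 new [(0,1) (0,2) (0,3) (0,4) (1,1) (1,2) (1,3) (1,4) (2,1) (2,2) (2,3) (2,4)] -> total=12
Click 2 (2,1) count=4: revealed 0 new [(none)] -> total=12
Click 3 (2,2) count=2: revealed 0 new [(none)] -> total=12

Answer: 12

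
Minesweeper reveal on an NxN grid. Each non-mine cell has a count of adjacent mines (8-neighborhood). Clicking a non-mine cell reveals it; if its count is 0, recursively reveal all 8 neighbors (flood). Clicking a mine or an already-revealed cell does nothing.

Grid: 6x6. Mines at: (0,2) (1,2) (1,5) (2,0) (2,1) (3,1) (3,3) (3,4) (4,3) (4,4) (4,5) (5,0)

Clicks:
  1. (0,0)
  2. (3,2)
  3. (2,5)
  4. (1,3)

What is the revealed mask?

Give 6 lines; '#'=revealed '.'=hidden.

Click 1 (0,0) count=0: revealed 4 new [(0,0) (0,1) (1,0) (1,1)] -> total=4
Click 2 (3,2) count=4: revealed 1 new [(3,2)] -> total=5
Click 3 (2,5) count=2: revealed 1 new [(2,5)] -> total=6
Click 4 (1,3) count=2: revealed 1 new [(1,3)] -> total=7

Answer: ##....
##.#..
.....#
..#...
......
......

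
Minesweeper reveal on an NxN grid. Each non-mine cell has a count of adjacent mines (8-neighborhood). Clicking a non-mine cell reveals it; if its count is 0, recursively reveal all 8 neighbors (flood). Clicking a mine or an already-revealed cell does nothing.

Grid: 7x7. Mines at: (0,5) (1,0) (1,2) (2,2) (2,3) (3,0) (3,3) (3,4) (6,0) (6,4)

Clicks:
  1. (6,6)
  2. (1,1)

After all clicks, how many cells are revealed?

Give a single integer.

Click 1 (6,6) count=0: revealed 12 new [(1,5) (1,6) (2,5) (2,6) (3,5) (3,6) (4,5) (4,6) (5,5) (5,6) (6,5) (6,6)] -> total=12
Click 2 (1,1) count=3: revealed 1 new [(1,1)] -> total=13

Answer: 13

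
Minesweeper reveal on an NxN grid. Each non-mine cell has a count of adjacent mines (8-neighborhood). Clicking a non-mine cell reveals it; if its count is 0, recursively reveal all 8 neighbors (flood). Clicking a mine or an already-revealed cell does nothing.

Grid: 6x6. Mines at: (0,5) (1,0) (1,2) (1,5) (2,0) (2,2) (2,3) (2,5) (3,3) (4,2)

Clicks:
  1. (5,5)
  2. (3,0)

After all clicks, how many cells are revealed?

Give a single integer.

Click 1 (5,5) count=0: revealed 8 new [(3,4) (3,5) (4,3) (4,4) (4,5) (5,3) (5,4) (5,5)] -> total=8
Click 2 (3,0) count=1: revealed 1 new [(3,0)] -> total=9

Answer: 9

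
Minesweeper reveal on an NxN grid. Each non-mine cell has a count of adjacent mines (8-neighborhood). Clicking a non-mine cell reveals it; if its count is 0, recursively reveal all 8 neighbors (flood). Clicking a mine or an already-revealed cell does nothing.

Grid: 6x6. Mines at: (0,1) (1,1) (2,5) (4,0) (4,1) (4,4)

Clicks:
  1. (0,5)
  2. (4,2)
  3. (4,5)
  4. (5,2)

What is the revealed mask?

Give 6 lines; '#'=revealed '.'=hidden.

Answer: ..####
..####
..###.
..###.
..#..#
..#...

Derivation:
Click 1 (0,5) count=0: revealed 14 new [(0,2) (0,3) (0,4) (0,5) (1,2) (1,3) (1,4) (1,5) (2,2) (2,3) (2,4) (3,2) (3,3) (3,4)] -> total=14
Click 2 (4,2) count=1: revealed 1 new [(4,2)] -> total=15
Click 3 (4,5) count=1: revealed 1 new [(4,5)] -> total=16
Click 4 (5,2) count=1: revealed 1 new [(5,2)] -> total=17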